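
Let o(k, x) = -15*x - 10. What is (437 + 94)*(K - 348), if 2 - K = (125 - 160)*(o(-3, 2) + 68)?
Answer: 336654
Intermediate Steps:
o(k, x) = -10 - 15*x
K = 982 (K = 2 - (125 - 160)*((-10 - 15*2) + 68) = 2 - (-35)*((-10 - 30) + 68) = 2 - (-35)*(-40 + 68) = 2 - (-35)*28 = 2 - 1*(-980) = 2 + 980 = 982)
(437 + 94)*(K - 348) = (437 + 94)*(982 - 348) = 531*634 = 336654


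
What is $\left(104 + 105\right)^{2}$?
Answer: $43681$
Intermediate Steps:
$\left(104 + 105\right)^{2} = 209^{2} = 43681$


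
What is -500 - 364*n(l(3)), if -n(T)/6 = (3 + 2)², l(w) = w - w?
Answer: 54100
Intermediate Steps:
l(w) = 0
n(T) = -150 (n(T) = -6*(3 + 2)² = -6*5² = -6*25 = -150)
-500 - 364*n(l(3)) = -500 - 364*(-150) = -500 + 54600 = 54100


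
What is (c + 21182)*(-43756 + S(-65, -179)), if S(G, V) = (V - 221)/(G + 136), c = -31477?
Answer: 450526020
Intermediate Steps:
S(G, V) = (-221 + V)/(136 + G)
(c + 21182)*(-43756 + S(-65, -179)) = (-31477 + 21182)*(-43756 + (-221 - 179)/(136 - 65)) = -10295*(-43756 - 400/71) = -10295*(-3107076/71) = 450526020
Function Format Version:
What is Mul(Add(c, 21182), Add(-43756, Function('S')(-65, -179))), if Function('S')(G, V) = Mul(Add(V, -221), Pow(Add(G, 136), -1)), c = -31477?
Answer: 450526020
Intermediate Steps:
Function('S')(G, V) = Mul(Pow(Add(136, G), -1), Add(-221, V)) (Function('S')(G, V) = Mul(Add(-221, V), Pow(Add(136, G), -1)) = Mul(Pow(Add(136, G), -1), Add(-221, V)))
Mul(Add(c, 21182), Add(-43756, Function('S')(-65, -179))) = Mul(Add(-31477, 21182), Add(-43756, Mul(Pow(Add(136, -65), -1), Add(-221, -179)))) = Mul(-10295, Add(-43756, Mul(Pow(71, -1), -400))) = Mul(-10295, Add(-43756, Mul(Rational(1, 71), -400))) = Mul(-10295, Add(-43756, Rational(-400, 71))) = Mul(-10295, Rational(-3107076, 71)) = 450526020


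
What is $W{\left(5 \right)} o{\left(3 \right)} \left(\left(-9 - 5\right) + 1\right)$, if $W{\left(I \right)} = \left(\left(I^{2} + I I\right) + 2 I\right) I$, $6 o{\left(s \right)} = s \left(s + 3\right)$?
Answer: $-11700$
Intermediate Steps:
$o{\left(s \right)} = \frac{s \left(3 + s\right)}{6}$ ($o{\left(s \right)} = \frac{s \left(s + 3\right)}{6} = \frac{s \left(3 + s\right)}{6}$)
$W{\left(I \right)} = I \left(2 I + 2 I^{2}\right)$ ($W{\left(I \right)} = \left(\left(I^{2} + I^{2}\right) + 2 I\right) I = \left(2 I^{2} + 2 I\right) I = \left(2 I + 2 I^{2}\right) I = I \left(2 I + 2 I^{2}\right)$)
$W{\left(5 \right)} o{\left(3 \right)} \left(\left(-9 - 5\right) + 1\right) = 2 \cdot 5^{2} \left(1 + 5\right) \frac{1}{6} \cdot 3 \left(3 + 3\right) \left(\left(-9 - 5\right) + 1\right) = 2 \cdot 25 \cdot 6 \cdot \frac{1}{6} \cdot 3 \cdot 6 \left(-14 + 1\right) = 300 \cdot 3 \left(-13\right) = 900 \left(-13\right) = -11700$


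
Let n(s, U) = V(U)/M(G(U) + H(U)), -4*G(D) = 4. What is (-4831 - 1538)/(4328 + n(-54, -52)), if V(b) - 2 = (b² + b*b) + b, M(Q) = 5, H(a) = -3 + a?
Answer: -31845/26998 ≈ -1.1795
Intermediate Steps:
G(D) = -1 (G(D) = -¼*4 = -1)
V(b) = 2 + b + 2*b² (V(b) = 2 + ((b² + b*b) + b) = 2 + ((b² + b²) + b) = 2 + (2*b² + b) = 2 + (b + 2*b²) = 2 + b + 2*b²)
n(s, U) = ⅖ + U/5 + 2*U²/5 (n(s, U) = (2 + U + 2*U²)/5 = (2 + U + 2*U²)*(⅕) = ⅖ + U/5 + 2*U²/5)
(-4831 - 1538)/(4328 + n(-54, -52)) = (-4831 - 1538)/(4328 + (⅖ + (⅕)*(-52) + (⅖)*(-52)²)) = -6369/(4328 + (⅖ - 52/5 + (⅖)*2704)) = -6369/(4328 + (⅖ - 52/5 + 5408/5)) = -6369/(4328 + 5358/5) = -6369/26998/5 = -6369*5/26998 = -31845/26998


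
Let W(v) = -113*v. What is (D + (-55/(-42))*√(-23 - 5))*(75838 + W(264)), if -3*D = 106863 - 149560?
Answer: 1964318182/3 + 2530330*I*√7/21 ≈ 6.5477e+8 + 3.1879e+5*I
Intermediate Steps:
D = 42697/3 (D = -(106863 - 149560)/3 = -⅓*(-42697) = 42697/3 ≈ 14232.)
(D + (-55/(-42))*√(-23 - 5))*(75838 + W(264)) = (42697/3 + (-55/(-42))*√(-23 - 5))*(75838 - 113*264) = (42697/3 + (-1/42*(-55))*√(-28))*(75838 - 29832) = (42697/3 + 55*(2*I*√7)/42)*46006 = (42697/3 + 55*I*√7/21)*46006 = 1964318182/3 + 2530330*I*√7/21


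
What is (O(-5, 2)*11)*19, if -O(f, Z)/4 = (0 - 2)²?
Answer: -3344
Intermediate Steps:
O(f, Z) = -16 (O(f, Z) = -4*(0 - 2)² = -4*(-2)² = -4*4 = -16)
(O(-5, 2)*11)*19 = -16*11*19 = -176*19 = -3344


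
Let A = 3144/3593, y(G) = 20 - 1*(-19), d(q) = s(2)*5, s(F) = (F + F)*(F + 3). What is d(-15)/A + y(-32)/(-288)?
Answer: 478499/4192 ≈ 114.15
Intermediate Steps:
s(F) = 2*F*(3 + F) (s(F) = (2*F)*(3 + F) = 2*F*(3 + F))
d(q) = 100 (d(q) = (2*2*(3 + 2))*5 = (2*2*5)*5 = 20*5 = 100)
y(G) = 39 (y(G) = 20 + 19 = 39)
A = 3144/3593 (A = 3144*(1/3593) = 3144/3593 ≈ 0.87503)
d(-15)/A + y(-32)/(-288) = 100/(3144/3593) + 39/(-288) = 100*(3593/3144) + 39*(-1/288) = 89825/786 - 13/96 = 478499/4192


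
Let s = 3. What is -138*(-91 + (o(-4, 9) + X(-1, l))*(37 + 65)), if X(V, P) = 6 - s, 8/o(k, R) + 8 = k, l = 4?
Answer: -20286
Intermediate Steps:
o(k, R) = 8/(-8 + k)
X(V, P) = 3 (X(V, P) = 6 - 1*3 = 6 - 3 = 3)
-138*(-91 + (o(-4, 9) + X(-1, l))*(37 + 65)) = -138*(-91 + (8/(-8 - 4) + 3)*(37 + 65)) = -138*(-91 + (8/(-12) + 3)*102) = -138*(-91 + (8*(-1/12) + 3)*102) = -138*(-91 + (-⅔ + 3)*102) = -138*(-91 + (7/3)*102) = -138*(-91 + 238) = -138*147 = -20286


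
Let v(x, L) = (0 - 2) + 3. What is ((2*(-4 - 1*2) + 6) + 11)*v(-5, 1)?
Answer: 5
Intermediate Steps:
v(x, L) = 1 (v(x, L) = -2 + 3 = 1)
((2*(-4 - 1*2) + 6) + 11)*v(-5, 1) = ((2*(-4 - 1*2) + 6) + 11)*1 = ((2*(-4 - 2) + 6) + 11)*1 = ((2*(-6) + 6) + 11)*1 = ((-12 + 6) + 11)*1 = (-6 + 11)*1 = 5*1 = 5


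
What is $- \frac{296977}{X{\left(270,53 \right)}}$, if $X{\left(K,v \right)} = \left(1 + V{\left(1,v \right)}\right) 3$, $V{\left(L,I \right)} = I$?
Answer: $- \frac{296977}{162} \approx -1833.2$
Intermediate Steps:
$X{\left(K,v \right)} = 3 + 3 v$ ($X{\left(K,v \right)} = \left(1 + v\right) 3 = 3 + 3 v$)
$- \frac{296977}{X{\left(270,53 \right)}} = - \frac{296977}{3 + 3 \cdot 53} = - \frac{296977}{3 + 159} = - \frac{296977}{162}$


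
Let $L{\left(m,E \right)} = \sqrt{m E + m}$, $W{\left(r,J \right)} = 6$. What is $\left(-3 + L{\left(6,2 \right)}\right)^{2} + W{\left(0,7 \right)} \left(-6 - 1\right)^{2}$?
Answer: $321 - 18 \sqrt{2} \approx 295.54$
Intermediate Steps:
$L{\left(m,E \right)} = \sqrt{m + E m}$ ($L{\left(m,E \right)} = \sqrt{E m + m} = \sqrt{m + E m}$)
$\left(-3 + L{\left(6,2 \right)}\right)^{2} + W{\left(0,7 \right)} \left(-6 - 1\right)^{2} = \left(-3 + \sqrt{6 \left(1 + 2\right)}\right)^{2} + 6 \left(-6 - 1\right)^{2} = \left(-3 + \sqrt{6 \cdot 3}\right)^{2} + 6 \left(-7\right)^{2} = \left(-3 + \sqrt{18}\right)^{2} + 6 \cdot 49 = \left(-3 + 3 \sqrt{2}\right)^{2} + 294 = 294 + \left(-3 + 3 \sqrt{2}\right)^{2}$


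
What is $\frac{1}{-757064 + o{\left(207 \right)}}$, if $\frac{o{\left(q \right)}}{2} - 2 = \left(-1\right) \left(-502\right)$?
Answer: $- \frac{1}{756056} \approx -1.3227 \cdot 10^{-6}$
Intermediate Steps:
$o{\left(q \right)} = 1008$ ($o{\left(q \right)} = 4 + 2 \left(\left(-1\right) \left(-502\right)\right) = 4 + 2 \cdot 502 = 4 + 1004 = 1008$)
$\frac{1}{-757064 + o{\left(207 \right)}} = \frac{1}{-757064 + 1008} = \frac{1}{-756056} = - \frac{1}{756056}$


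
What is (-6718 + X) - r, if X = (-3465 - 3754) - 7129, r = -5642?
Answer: -15424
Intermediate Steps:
X = -14348 (X = -7219 - 7129 = -14348)
(-6718 + X) - r = (-6718 - 14348) - 1*(-5642) = -21066 + 5642 = -15424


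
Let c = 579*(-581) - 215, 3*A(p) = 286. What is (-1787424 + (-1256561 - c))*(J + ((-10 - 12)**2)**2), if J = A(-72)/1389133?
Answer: -881013015694596510/1389133 ≈ -6.3422e+11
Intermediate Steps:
A(p) = 286/3 (A(p) = (1/3)*286 = 286/3)
c = -336614 (c = -336399 - 215 = -336614)
J = 286/4167399 (J = (286/3)/1389133 = (286/3)*(1/1389133) = 286/4167399 ≈ 6.8628e-5)
(-1787424 + (-1256561 - c))*(J + ((-10 - 12)**2)**2) = (-1787424 + (-1256561 - 1*(-336614)))*(286/4167399 + ((-10 - 12)**2)**2) = (-1787424 + (-1256561 + 336614))*(286/4167399 + ((-22)**2)**2) = (-1787424 - 919947)*(286/4167399 + 484**2) = -2707371*(286/4167399 + 234256) = -2707371*976238220430/4167399 = -881013015694596510/1389133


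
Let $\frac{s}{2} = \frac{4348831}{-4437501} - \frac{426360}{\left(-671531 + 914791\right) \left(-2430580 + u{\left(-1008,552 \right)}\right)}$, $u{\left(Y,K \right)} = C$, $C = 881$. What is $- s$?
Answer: $\frac{257036848975752658}{131138932960366437} \approx 1.96$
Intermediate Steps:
$u{\left(Y,K \right)} = 881$
$s = - \frac{257036848975752658}{131138932960366437}$ ($s = 2 \left(\frac{4348831}{-4437501} - \frac{426360}{\left(-671531 + 914791\right) \left(-2430580 + 881\right)}\right) = 2 \left(4348831 \left(- \frac{1}{4437501}\right) - \frac{426360}{243260 \left(-2429699\right)}\right) = 2 \left(- \frac{4348831}{4437501} - \frac{426360}{-591048578740}\right) = 2 \left(- \frac{4348831}{4437501} - - \frac{21318}{29552428937}\right) = 2 \left(- \frac{4348831}{4437501} + \frac{21318}{29552428937}\right) = 2 \left(- \frac{128518424487876329}{131138932960366437}\right) = - \frac{257036848975752658}{131138932960366437} \approx -1.96$)
$- s = \left(-1\right) \left(- \frac{257036848975752658}{131138932960366437}\right) = \frac{257036848975752658}{131138932960366437}$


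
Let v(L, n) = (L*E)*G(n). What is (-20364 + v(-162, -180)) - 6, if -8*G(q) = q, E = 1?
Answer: -24015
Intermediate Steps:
G(q) = -q/8
v(L, n) = -L*n/8 (v(L, n) = (L*1)*(-n/8) = L*(-n/8) = -L*n/8)
(-20364 + v(-162, -180)) - 6 = (-20364 - ⅛*(-162)*(-180)) - 6 = (-20364 - 3645) - 6 = -24009 - 6 = -24015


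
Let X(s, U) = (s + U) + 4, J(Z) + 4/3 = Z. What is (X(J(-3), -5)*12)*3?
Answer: -192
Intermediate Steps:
J(Z) = -4/3 + Z
X(s, U) = 4 + U + s (X(s, U) = (U + s) + 4 = 4 + U + s)
(X(J(-3), -5)*12)*3 = ((4 - 5 + (-4/3 - 3))*12)*3 = ((4 - 5 - 13/3)*12)*3 = -16/3*12*3 = -64*3 = -192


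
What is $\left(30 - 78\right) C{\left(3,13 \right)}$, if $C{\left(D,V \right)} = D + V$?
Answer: $-768$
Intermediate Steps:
$\left(30 - 78\right) C{\left(3,13 \right)} = \left(30 - 78\right) \left(3 + 13\right) = \left(-48\right) 16 = -768$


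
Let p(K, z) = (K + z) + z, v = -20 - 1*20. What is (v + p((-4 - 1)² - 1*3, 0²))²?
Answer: 324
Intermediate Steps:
v = -40 (v = -20 - 20 = -40)
p(K, z) = K + 2*z
(v + p((-4 - 1)² - 1*3, 0²))² = (-40 + (((-4 - 1)² - 1*3) + 2*0²))² = (-40 + (((-5)² - 3) + 2*0))² = (-40 + ((25 - 3) + 0))² = (-40 + (22 + 0))² = (-40 + 22)² = (-18)² = 324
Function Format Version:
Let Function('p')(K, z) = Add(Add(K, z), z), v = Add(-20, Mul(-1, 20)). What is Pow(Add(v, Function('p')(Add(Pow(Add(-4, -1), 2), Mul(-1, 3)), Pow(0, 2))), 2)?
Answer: 324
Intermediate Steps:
v = -40 (v = Add(-20, -20) = -40)
Function('p')(K, z) = Add(K, Mul(2, z))
Pow(Add(v, Function('p')(Add(Pow(Add(-4, -1), 2), Mul(-1, 3)), Pow(0, 2))), 2) = Pow(Add(-40, Add(Add(Pow(Add(-4, -1), 2), Mul(-1, 3)), Mul(2, Pow(0, 2)))), 2) = Pow(Add(-40, Add(Add(Pow(-5, 2), -3), Mul(2, 0))), 2) = Pow(Add(-40, Add(Add(25, -3), 0)), 2) = Pow(Add(-40, Add(22, 0)), 2) = Pow(Add(-40, 22), 2) = Pow(-18, 2) = 324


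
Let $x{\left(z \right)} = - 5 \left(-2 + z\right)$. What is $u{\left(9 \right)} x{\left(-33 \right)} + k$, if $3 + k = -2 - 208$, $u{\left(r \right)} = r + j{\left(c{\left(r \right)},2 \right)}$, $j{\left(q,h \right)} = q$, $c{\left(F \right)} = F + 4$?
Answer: $3637$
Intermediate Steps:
$x{\left(z \right)} = 10 - 5 z$
$c{\left(F \right)} = 4 + F$
$u{\left(r \right)} = 4 + 2 r$ ($u{\left(r \right)} = r + \left(4 + r\right) = 4 + 2 r$)
$k = -213$ ($k = -3 - 210 = -213$)
$u{\left(9 \right)} x{\left(-33 \right)} + k = \left(4 + 2 \cdot 9\right) \left(10 - -165\right) - 213 = \left(4 + 18\right) \left(10 + 165\right) - 213 = 22 \cdot 175 - 213 = 3850 - 213 = 3637$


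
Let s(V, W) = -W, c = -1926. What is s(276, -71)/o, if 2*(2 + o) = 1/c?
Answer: -273492/7705 ≈ -35.495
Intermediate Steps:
o = -7705/3852 (o = -2 + (½)/(-1926) = -2 + (½)*(-1/1926) = -2 - 1/3852 = -7705/3852 ≈ -2.0003)
s(276, -71)/o = (-1*(-71))/(-7705/3852) = 71*(-3852/7705) = -273492/7705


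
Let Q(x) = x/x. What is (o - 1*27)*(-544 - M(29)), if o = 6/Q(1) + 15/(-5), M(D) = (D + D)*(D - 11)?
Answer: 38112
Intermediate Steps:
Q(x) = 1
M(D) = 2*D*(-11 + D) (M(D) = (2*D)*(-11 + D) = 2*D*(-11 + D))
o = 3 (o = 6/1 + 15/(-5) = 6*1 + 15*(-⅕) = 6 - 3 = 3)
(o - 1*27)*(-544 - M(29)) = (3 - 1*27)*(-544 - 2*29*(-11 + 29)) = (3 - 27)*(-544 - 2*29*18) = -24*(-544 - 1*1044) = -24*(-544 - 1044) = -24*(-1588) = 38112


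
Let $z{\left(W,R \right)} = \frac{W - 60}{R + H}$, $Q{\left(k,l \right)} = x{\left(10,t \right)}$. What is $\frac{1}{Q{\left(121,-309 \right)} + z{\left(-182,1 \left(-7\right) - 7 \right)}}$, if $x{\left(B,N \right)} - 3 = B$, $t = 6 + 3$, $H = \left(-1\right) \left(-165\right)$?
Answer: $\frac{151}{1721} \approx 0.08774$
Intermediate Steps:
$H = 165$
$t = 9$
$x{\left(B,N \right)} = 3 + B$
$Q{\left(k,l \right)} = 13$ ($Q{\left(k,l \right)} = 3 + 10 = 13$)
$z{\left(W,R \right)} = \frac{-60 + W}{165 + R}$ ($z{\left(W,R \right)} = \frac{W - 60}{R + 165} = \frac{-60 + W}{165 + R}$)
$\frac{1}{Q{\left(121,-309 \right)} + z{\left(-182,1 \left(-7\right) - 7 \right)}} = \frac{1}{13 + \frac{-60 - 182}{165 + \left(1 \left(-7\right) - 7\right)}} = \frac{1}{13 + \frac{1}{165 - 14} \left(-242\right)} = \frac{1}{13 + \frac{1}{151} \left(-242\right)} = \frac{1}{13 - \frac{242}{151}} = \frac{1}{\frac{1721}{151}} = \frac{151}{1721}$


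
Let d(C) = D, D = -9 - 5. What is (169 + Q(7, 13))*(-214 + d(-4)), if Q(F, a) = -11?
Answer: -36024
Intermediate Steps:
D = -14
d(C) = -14
(169 + Q(7, 13))*(-214 + d(-4)) = (169 - 11)*(-214 - 14) = 158*(-228) = -36024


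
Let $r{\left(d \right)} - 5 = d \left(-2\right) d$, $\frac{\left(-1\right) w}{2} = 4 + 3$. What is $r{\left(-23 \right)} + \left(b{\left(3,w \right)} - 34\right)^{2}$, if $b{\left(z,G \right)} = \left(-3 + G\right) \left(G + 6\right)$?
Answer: $9351$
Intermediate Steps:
$w = -14$ ($w = - 2 \left(4 + 3\right) = \left(-2\right) 7 = -14$)
$b{\left(z,G \right)} = \left(-3 + G\right) \left(6 + G\right)$
$r{\left(d \right)} = 5 - 2 d^{2}$ ($r{\left(d \right)} = 5 + d \left(-2\right) d = 5 + - 2 d d = 5 - 2 d^{2}$)
$r{\left(-23 \right)} + \left(b{\left(3,w \right)} - 34\right)^{2} = \left(5 - 2 \left(-23\right)^{2}\right) + \left(\left(-18 + \left(-14\right)^{2} + 3 \left(-14\right)\right) - 34\right)^{2} = \left(5 - 1058\right) + \left(\left(-18 + 196 - 42\right) - 34\right)^{2} = \left(5 - 1058\right) + \left(136 - 34\right)^{2} = -1053 + 102^{2} = -1053 + 10404 = 9351$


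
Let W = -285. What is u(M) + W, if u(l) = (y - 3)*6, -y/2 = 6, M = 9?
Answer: -375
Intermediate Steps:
y = -12 (y = -2*6 = -12)
u(l) = -90 (u(l) = (-12 - 3)*6 = -15*6 = -90)
u(M) + W = -90 - 285 = -375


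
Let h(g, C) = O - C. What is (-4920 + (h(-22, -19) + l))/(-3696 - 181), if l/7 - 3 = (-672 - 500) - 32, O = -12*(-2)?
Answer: 13284/3877 ≈ 3.4264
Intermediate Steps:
O = 24
h(g, C) = 24 - C
l = -8407 (l = 21 + 7*((-672 - 500) - 32) = 21 + 7*(-1172 - 32) = 21 + 7*(-1204) = 21 - 8428 = -8407)
(-4920 + (h(-22, -19) + l))/(-3696 - 181) = (-4920 + ((24 - 1*(-19)) - 8407))/(-3696 - 181) = (-4920 + ((24 + 19) - 8407))/(-3877) = (-4920 + (43 - 8407))*(-1/3877) = (-4920 - 8364)*(-1/3877) = -13284*(-1/3877) = 13284/3877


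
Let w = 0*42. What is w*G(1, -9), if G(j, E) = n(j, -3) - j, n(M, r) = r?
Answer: 0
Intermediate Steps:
w = 0
G(j, E) = -3 - j
w*G(1, -9) = 0*(-3 - 1*1) = 0*(-3 - 1) = 0*(-4) = 0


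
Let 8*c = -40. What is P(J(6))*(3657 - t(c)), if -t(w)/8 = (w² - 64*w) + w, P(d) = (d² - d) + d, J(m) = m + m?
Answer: 918288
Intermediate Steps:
c = -5 (c = (⅛)*(-40) = -5)
J(m) = 2*m
P(d) = d²
t(w) = -8*w² + 504*w (t(w) = -8*((w² - 64*w) + w) = -8*(w² - 63*w) = -8*w² + 504*w)
P(J(6))*(3657 - t(c)) = (2*6)²*(3657 - 8*(-5)*(63 - 1*(-5))) = 12²*(3657 - 8*(-5)*(63 + 5)) = 144*(3657 - 8*(-5)*68) = 144*(3657 - 1*(-2720)) = 144*(3657 + 2720) = 144*6377 = 918288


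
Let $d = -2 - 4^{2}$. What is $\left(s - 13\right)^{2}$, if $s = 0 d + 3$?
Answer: $100$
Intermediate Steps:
$d = -18$ ($d = -2 - 16 = -18$)
$s = 3$ ($s = 0 \left(-18\right) + 3 = 0 + 3 = 3$)
$\left(s - 13\right)^{2} = \left(3 - 13\right)^{2} = \left(-10\right)^{2} = 100$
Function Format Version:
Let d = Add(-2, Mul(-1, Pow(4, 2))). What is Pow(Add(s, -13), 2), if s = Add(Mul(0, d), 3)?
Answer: 100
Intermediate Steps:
d = -18 (d = Add(-2, Mul(-1, 16)) = Add(-2, -16) = -18)
s = 3 (s = Add(Mul(0, -18), 3) = Add(0, 3) = 3)
Pow(Add(s, -13), 2) = Pow(Add(3, -13), 2) = Pow(-10, 2) = 100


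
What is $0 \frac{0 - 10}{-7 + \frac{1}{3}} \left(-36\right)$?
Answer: $0$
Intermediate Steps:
$0 \frac{0 - 10}{-7 + \frac{1}{3}} \left(-36\right) = 0 \left(- \frac{10}{-7 + \frac{1}{3}}\right) \left(-36\right) = 0 \left(- \frac{10}{- \frac{20}{3}}\right) \left(-36\right) = 0 \left(\left(-10\right) \left(- \frac{3}{20}\right)\right) \left(-36\right) = 0 \cdot \frac{3}{2} \left(-36\right) = 0 \left(-36\right) = 0$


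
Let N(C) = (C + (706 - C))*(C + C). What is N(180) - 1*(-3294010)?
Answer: 3548170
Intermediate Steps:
N(C) = 1412*C (N(C) = 706*(2*C) = 1412*C)
N(180) - 1*(-3294010) = 1412*180 - 1*(-3294010) = 254160 + 3294010 = 3548170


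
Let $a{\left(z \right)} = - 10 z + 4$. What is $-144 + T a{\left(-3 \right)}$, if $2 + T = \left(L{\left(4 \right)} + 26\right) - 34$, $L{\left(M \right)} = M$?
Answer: $-348$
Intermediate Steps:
$a{\left(z \right)} = 4 - 10 z$
$T = -6$ ($T = -2 + \left(\left(4 + 26\right) - 34\right) = -2 + \left(30 - 34\right) = -2 - 4 = -6$)
$-144 + T a{\left(-3 \right)} = -144 - 6 \left(4 - -30\right) = -144 - 6 \left(4 + 30\right) = -144 - 204 = -348$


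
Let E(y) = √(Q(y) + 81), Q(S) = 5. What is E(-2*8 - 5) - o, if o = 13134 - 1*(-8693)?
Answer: -21827 + √86 ≈ -21818.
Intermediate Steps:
E(y) = √86 (E(y) = √(5 + 81) = √86)
o = 21827 (o = 13134 + 8693 = 21827)
E(-2*8 - 5) - o = √86 - 1*21827 = √86 - 21827 = -21827 + √86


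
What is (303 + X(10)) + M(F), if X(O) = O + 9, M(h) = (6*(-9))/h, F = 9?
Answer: 316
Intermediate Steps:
M(h) = -54/h
X(O) = 9 + O
(303 + X(10)) + M(F) = (303 + (9 + 10)) - 54/9 = (303 + 19) - 54*⅑ = 322 - 6 = 316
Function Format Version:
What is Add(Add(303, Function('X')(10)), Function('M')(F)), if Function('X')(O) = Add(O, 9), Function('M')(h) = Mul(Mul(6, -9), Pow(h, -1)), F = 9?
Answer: 316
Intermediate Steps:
Function('M')(h) = Mul(-54, Pow(h, -1))
Function('X')(O) = Add(9, O)
Add(Add(303, Function('X')(10)), Function('M')(F)) = Add(Add(303, Add(9, 10)), Mul(-54, Pow(9, -1))) = Add(Add(303, 19), Mul(-54, Rational(1, 9))) = Add(322, -6) = 316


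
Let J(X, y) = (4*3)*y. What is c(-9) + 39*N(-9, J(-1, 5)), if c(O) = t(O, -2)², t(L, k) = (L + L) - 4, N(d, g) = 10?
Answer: 874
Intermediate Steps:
J(X, y) = 12*y
t(L, k) = -4 + 2*L (t(L, k) = 2*L - 4 = -4 + 2*L)
c(O) = (-4 + 2*O)²
c(-9) + 39*N(-9, J(-1, 5)) = 4*(-2 - 9)² + 39*10 = 4*(-11)² + 390 = 4*121 + 390 = 484 + 390 = 874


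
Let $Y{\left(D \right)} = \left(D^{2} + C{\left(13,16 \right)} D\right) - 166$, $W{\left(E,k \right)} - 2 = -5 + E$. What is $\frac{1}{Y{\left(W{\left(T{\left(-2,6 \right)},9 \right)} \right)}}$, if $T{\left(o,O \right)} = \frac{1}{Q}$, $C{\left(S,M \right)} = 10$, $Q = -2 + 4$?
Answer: $- \frac{4}{739} \approx -0.0054127$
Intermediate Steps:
$Q = 2$
$T{\left(o,O \right)} = \frac{1}{2}$
$W{\left(E,k \right)} = -3 + E$ ($W{\left(E,k \right)} = 2 + \left(-5 + E\right) = -3 + E$)
$Y{\left(D \right)} = -166 + D^{2} + 10 D$ ($Y{\left(D \right)} = \left(D^{2} + 10 D\right) - 166 = -166 + D^{2} + 10 D$)
$\frac{1}{Y{\left(W{\left(T{\left(-2,6 \right)},9 \right)} \right)}} = \frac{1}{-166 + \left(-3 + \frac{1}{2}\right)^{2} + 10 \left(-3 + \frac{1}{2}\right)} = \frac{1}{-166 + \left(- \frac{5}{2}\right)^{2} + 10 \left(- \frac{5}{2}\right)} = \frac{1}{-166 + \frac{25}{4} - 25} = \frac{1}{- \frac{739}{4}} = - \frac{4}{739}$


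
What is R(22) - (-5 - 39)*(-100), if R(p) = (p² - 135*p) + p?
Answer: -6864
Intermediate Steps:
R(p) = p² - 134*p
R(22) - (-5 - 39)*(-100) = 22*(-134 + 22) - (-5 - 39)*(-100) = 22*(-112) - (-44)*(-100) = -2464 - 1*4400 = -2464 - 4400 = -6864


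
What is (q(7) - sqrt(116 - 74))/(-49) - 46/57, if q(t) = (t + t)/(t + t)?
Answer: -2311/2793 + sqrt(42)/49 ≈ -0.69517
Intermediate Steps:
q(t) = 1 (q(t) = (2*t)/((2*t)) = (2*t)*(1/(2*t)) = 1)
(q(7) - sqrt(116 - 74))/(-49) - 46/57 = (1 - sqrt(116 - 74))/(-49) - 46/57 = (1 - sqrt(42))*(-1/49) - 46*1/57 = (-1/49 + sqrt(42)/49) - 46/57 = -2311/2793 + sqrt(42)/49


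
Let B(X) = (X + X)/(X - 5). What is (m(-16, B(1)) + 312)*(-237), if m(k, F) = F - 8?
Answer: -143859/2 ≈ -71930.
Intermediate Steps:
B(X) = 2*X/(-5 + X) (B(X) = (2*X)/(-5 + X) = 2*X/(-5 + X))
m(k, F) = -8 + F
(m(-16, B(1)) + 312)*(-237) = ((-8 + 2*1/(-5 + 1)) + 312)*(-237) = ((-8 + 2*1/(-4)) + 312)*(-237) = ((-8 + 2*1*(-¼)) + 312)*(-237) = ((-8 - ½) + 312)*(-237) = (-17/2 + 312)*(-237) = (607/2)*(-237) = -143859/2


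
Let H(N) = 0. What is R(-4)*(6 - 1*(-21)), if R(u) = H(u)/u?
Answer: 0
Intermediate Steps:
R(u) = 0 (R(u) = 0/u = 0)
R(-4)*(6 - 1*(-21)) = 0*(6 - 1*(-21)) = 0*(6 + 21) = 0*27 = 0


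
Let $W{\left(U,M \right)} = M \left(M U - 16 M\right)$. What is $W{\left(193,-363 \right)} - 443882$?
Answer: $22879231$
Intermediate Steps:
$W{\left(U,M \right)} = M \left(- 16 M + M U\right)$
$W{\left(193,-363 \right)} - 443882 = \left(-363\right)^{2} \left(-16 + 193\right) - 443882 = 131769 \cdot 177 - 443882 = 23323113 - 443882 = 22879231$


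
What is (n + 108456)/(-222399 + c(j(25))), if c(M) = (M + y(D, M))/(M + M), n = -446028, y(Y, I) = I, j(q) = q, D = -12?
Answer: 168786/111199 ≈ 1.5179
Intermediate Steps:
c(M) = 1 (c(M) = (M + M)/(M + M) = (2*M)/((2*M)) = (2*M)*(1/(2*M)) = 1)
(n + 108456)/(-222399 + c(j(25))) = (-446028 + 108456)/(-222399 + 1) = -337572/(-222398) = -337572*(-1/222398) = 168786/111199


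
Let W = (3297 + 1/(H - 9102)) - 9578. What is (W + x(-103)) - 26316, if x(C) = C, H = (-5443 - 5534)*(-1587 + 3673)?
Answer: -749062954801/22907124 ≈ -32700.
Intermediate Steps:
H = -22898022 (H = -10977*2086 = -22898022)
W = -143879645845/22907124 (W = (3297 + 1/(-22898022 - 9102)) - 9578 = (3297 + 1/(-22907124)) - 9578 = (3297 - 1/22907124) - 9578 = 75524787827/22907124 - 9578 = -143879645845/22907124 ≈ -6281.0)
(W + x(-103)) - 26316 = (-143879645845/22907124 - 103) - 26316 = -146239079617/22907124 - 26316 = -749062954801/22907124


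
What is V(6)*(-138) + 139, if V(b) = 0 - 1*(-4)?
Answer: -413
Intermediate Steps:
V(b) = 4 (V(b) = 0 + 4 = 4)
V(6)*(-138) + 139 = 4*(-138) + 139 = -552 + 139 = -413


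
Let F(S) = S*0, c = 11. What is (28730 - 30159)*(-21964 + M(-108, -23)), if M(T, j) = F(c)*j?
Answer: 31386556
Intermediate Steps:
F(S) = 0
M(T, j) = 0 (M(T, j) = 0*j = 0)
(28730 - 30159)*(-21964 + M(-108, -23)) = (28730 - 30159)*(-21964 + 0) = -1429*(-21964) = 31386556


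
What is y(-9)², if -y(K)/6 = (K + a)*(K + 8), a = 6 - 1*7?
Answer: 3600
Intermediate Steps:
a = -1 (a = 6 - 7 = -1)
y(K) = -6*(-1 + K)*(8 + K) (y(K) = -6*(K - 1)*(K + 8) = -6*(-1 + K)*(8 + K))
y(-9)² = (48 - 42*(-9) - 6*(-9)²)² = (48 + 378 - 6*81)² = (48 + 378 - 486)² = (-60)² = 3600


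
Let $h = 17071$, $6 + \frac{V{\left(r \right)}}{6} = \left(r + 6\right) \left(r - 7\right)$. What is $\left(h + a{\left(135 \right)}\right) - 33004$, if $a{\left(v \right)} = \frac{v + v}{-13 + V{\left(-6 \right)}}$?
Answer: $- \frac{780987}{49} \approx -15939.0$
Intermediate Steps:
$V{\left(r \right)} = -36 + 6 \left(-7 + r\right) \left(6 + r\right)$ ($V{\left(r \right)} = -36 + 6 \left(r + 6\right) \left(r - 7\right) = -36 + 6 \left(6 + r\right) \left(-7 + r\right) = -36 + 6 \left(-7 + r\right) \left(6 + r\right)$)
$a{\left(v \right)} = - \frac{2 v}{49}$ ($a{\left(v \right)} = \frac{v + v}{-13 - \left(252 - 216\right)} = \frac{2 v}{-13 + \left(-288 + 36 + 6 \cdot 36\right)} = \frac{2 v}{-13 + \left(-288 + 36 + 216\right)} = \frac{2 v}{-13 - 36} = \frac{2 v}{-49} = 2 v \left(- \frac{1}{49}\right) = - \frac{2 v}{49}$)
$\left(h + a{\left(135 \right)}\right) - 33004 = \left(17071 - \frac{270}{49}\right) - 33004 = \frac{836209}{49} - 33004 = - \frac{780987}{49}$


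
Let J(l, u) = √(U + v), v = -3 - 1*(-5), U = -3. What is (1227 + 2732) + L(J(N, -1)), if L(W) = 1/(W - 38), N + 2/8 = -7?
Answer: 5720717/1445 - I/1445 ≈ 3959.0 - 0.00069204*I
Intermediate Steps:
N = -29/4 (N = -¼ - 7 = -29/4 ≈ -7.2500)
v = 2 (v = -3 + 5 = 2)
J(l, u) = I (J(l, u) = √(-3 + 2) = √(-1) = I)
L(W) = 1/(-38 + W)
(1227 + 2732) + L(J(N, -1)) = (1227 + 2732) + 1/(-38 + I) = 3959 + (-38 - I)/1445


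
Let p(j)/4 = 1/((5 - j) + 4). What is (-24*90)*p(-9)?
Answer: -480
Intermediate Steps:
p(j) = 4/(9 - j) (p(j) = 4/((5 - j) + 4) = 4/(9 - j))
(-24*90)*p(-9) = (-24*90)*(-4/(-9 - 9)) = -(-8640)/(-18) = -(-8640)*(-1)/18 = -2160*2/9 = -480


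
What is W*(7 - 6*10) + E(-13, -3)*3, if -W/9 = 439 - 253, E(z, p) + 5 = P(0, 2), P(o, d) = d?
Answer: 88713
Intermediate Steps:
E(z, p) = -3 (E(z, p) = -5 + 2 = -3)
W = -1674 (W = -9*(439 - 253) = -9*186 = -1674)
W*(7 - 6*10) + E(-13, -3)*3 = -1674*(7 - 6*10) - 3*3 = -1674*(7 - 60) - 9 = -1674*(-53) - 9 = 88722 - 9 = 88713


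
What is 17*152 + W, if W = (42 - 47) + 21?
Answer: 2600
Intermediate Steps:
W = 16 (W = -5 + 21 = 16)
17*152 + W = 17*152 + 16 = 2584 + 16 = 2600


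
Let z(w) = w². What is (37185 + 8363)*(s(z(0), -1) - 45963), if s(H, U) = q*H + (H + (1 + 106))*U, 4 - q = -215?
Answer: -2098396360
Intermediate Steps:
q = 219 (q = 4 - 1*(-215) = 4 + 215 = 219)
s(H, U) = 219*H + U*(107 + H) (s(H, U) = 219*H + (H + (1 + 106))*U = 219*H + (H + 107)*U = 219*H + (107 + H)*U = 219*H + U*(107 + H))
(37185 + 8363)*(s(z(0), -1) - 45963) = (37185 + 8363)*((107*(-1) + 219*0² + 0²*(-1)) - 45963) = 45548*((-107 + 219*0 + 0*(-1)) - 45963) = 45548*((-107 + 0 + 0) - 45963) = 45548*(-107 - 45963) = 45548*(-46070) = -2098396360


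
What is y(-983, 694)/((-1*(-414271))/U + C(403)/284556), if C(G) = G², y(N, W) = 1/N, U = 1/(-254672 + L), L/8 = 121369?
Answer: -284556/83002012539818958287 ≈ -3.4283e-15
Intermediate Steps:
L = 970952 (L = 8*121369 = 970952)
U = 1/716280 (U = 1/(-254672 + 970952) = 1/716280 ≈ 1.3961e-6)
y(-983, 694)/((-1*(-414271))/U + C(403)/284556) = 1/((-983)*((-1*(-414271))/(1/716280) + 403²/284556)) = -1/(983*(414271*716280 + 162409*(1/284556))) = -1/(983*(296734031880 + 162409/284556)) = -1/(983*84437449175807689/284556) = -1/983*284556/84437449175807689 = -284556/83002012539818958287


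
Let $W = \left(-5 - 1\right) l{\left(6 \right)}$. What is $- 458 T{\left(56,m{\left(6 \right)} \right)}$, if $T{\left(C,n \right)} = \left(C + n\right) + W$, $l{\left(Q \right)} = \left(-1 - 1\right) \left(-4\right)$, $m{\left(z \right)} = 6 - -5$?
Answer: $-8702$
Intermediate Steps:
$m{\left(z \right)} = 11$ ($m{\left(z \right)} = 6 + 5 = 11$)
$l{\left(Q \right)} = 8$ ($l{\left(Q \right)} = \left(-2\right) \left(-4\right) = 8$)
$W = -48$ ($W = \left(-5 - 1\right) 8 = \left(-6\right) 8 = -48$)
$T{\left(C,n \right)} = -48 + C + n$ ($T{\left(C,n \right)} = \left(C + n\right) - 48 = -48 + C + n$)
$- 458 T{\left(56,m{\left(6 \right)} \right)} = - 458 \left(-48 + 56 + 11\right) = \left(-458\right) 19 = -8702$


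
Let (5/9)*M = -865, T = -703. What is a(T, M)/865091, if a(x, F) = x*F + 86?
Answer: 1094657/865091 ≈ 1.2654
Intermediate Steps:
M = -1557 (M = (9/5)*(-865) = -1557)
a(x, F) = 86 + F*x (a(x, F) = F*x + 86 = 86 + F*x)
a(T, M)/865091 = (86 - 1557*(-703))/865091 = (86 + 1094571)*(1/865091) = 1094657*(1/865091) = 1094657/865091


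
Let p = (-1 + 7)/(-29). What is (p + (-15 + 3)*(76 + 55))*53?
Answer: -2416482/29 ≈ -83327.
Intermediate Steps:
p = -6/29 (p = 6*(-1/29) = -6/29 ≈ -0.20690)
(p + (-15 + 3)*(76 + 55))*53 = (-6/29 + (-15 + 3)*(76 + 55))*53 = (-6/29 - 12*131)*53 = (-6/29 - 1572)*53 = -45594/29*53 = -2416482/29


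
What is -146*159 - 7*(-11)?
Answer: -23137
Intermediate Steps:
-146*159 - 7*(-11) = -23214 + 77 = -23137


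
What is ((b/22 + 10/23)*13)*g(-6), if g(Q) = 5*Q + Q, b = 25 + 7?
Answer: -223704/253 ≈ -884.21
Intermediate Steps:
b = 32
g(Q) = 6*Q
((b/22 + 10/23)*13)*g(-6) = ((32/22 + 10/23)*13)*(6*(-6)) = ((32*(1/22) + 10*(1/23))*13)*(-36) = ((16/11 + 10/23)*13)*(-36) = ((478/253)*13)*(-36) = (6214/253)*(-36) = -223704/253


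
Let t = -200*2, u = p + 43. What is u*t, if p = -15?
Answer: -11200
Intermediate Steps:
u = 28 (u = -15 + 43 = 28)
t = -400
u*t = 28*(-400) = -11200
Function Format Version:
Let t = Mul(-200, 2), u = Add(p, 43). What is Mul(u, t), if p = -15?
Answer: -11200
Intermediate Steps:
u = 28 (u = Add(-15, 43) = 28)
t = -400
Mul(u, t) = Mul(28, -400) = -11200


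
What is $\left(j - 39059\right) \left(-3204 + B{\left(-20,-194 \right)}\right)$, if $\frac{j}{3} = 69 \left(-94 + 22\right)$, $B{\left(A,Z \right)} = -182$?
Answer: $182718718$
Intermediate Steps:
$j = -14904$ ($j = 3 \cdot 69 \left(-94 + 22\right) = 3 \cdot 69 \left(-72\right) = 3 \left(-4968\right) = -14904$)
$\left(j - 39059\right) \left(-3204 + B{\left(-20,-194 \right)}\right) = \left(-14904 - 39059\right) \left(-3204 - 182\right) = \left(-53963\right) \left(-3386\right) = 182718718$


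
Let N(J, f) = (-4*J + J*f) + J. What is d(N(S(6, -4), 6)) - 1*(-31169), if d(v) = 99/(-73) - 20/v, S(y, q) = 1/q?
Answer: 6831554/219 ≈ 31194.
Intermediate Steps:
N(J, f) = -3*J + J*f
d(v) = -99/73 - 20/v (d(v) = 99*(-1/73) - 20/v = -99/73 - 20/v)
d(N(S(6, -4), 6)) - 1*(-31169) = (-99/73 - 20*(-4/(-3 + 6))) - 1*(-31169) = (-99/73 - 20/((-¼*3))) + 31169 = (-99/73 - 20/(-¾)) + 31169 = (-99/73 - 20*(-4/3)) + 31169 = (-99/73 + 80/3) + 31169 = 5543/219 + 31169 = 6831554/219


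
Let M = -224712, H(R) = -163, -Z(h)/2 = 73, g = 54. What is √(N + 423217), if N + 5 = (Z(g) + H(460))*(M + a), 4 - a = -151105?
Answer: 11*√191459 ≈ 4813.2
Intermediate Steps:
Z(h) = -146 (Z(h) = -2*73 = -146)
a = 151109 (a = 4 - 1*(-151105) = 4 + 151105 = 151109)
N = 22743322 (N = -5 + (-146 - 163)*(-224712 + 151109) = -5 - 309*(-73603) = -5 + 22743327 = 22743322)
√(N + 423217) = √(22743322 + 423217) = √23166539 = 11*√191459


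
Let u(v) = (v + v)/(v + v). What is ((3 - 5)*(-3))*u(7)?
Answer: 6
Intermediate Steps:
u(v) = 1 (u(v) = (2*v)/((2*v)) = (2*v)*(1/(2*v)) = 1)
((3 - 5)*(-3))*u(7) = ((3 - 5)*(-3))*1 = -2*(-3)*1 = 6*1 = 6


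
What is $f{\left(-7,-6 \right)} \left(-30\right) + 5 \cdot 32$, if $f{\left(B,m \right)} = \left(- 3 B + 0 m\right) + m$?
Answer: $-290$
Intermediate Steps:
$f{\left(B,m \right)} = m - 3 B$ ($f{\left(B,m \right)} = \left(- 3 B + 0\right) + m = - 3 B + m = m - 3 B$)
$f{\left(-7,-6 \right)} \left(-30\right) + 5 \cdot 32 = \left(-6 - -21\right) \left(-30\right) + 5 \cdot 32 = \left(-6 + 21\right) \left(-30\right) + 160 = 15 \left(-30\right) + 160 = -450 + 160 = -290$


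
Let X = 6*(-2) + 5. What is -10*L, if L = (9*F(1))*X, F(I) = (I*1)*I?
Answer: 630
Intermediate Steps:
F(I) = I² (F(I) = I*I = I²)
X = -7 (X = -12 + 5 = -7)
L = -63 (L = (9*1²)*(-7) = (9*1)*(-7) = 9*(-7) = -63)
-10*L = -10*(-63) = 630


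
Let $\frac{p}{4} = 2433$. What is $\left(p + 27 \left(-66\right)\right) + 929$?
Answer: $8879$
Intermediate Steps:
$p = 9732$ ($p = 4 \cdot 2433 = 9732$)
$\left(p + 27 \left(-66\right)\right) + 929 = \left(9732 + 27 \left(-66\right)\right) + 929 = \left(9732 - 1782\right) + 929 = 7950 + 929 = 8879$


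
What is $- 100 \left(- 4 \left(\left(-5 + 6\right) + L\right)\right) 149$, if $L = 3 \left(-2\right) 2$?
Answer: $-655600$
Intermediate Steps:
$L = -12$ ($L = \left(-6\right) 2 = -12$)
$- 100 \left(- 4 \left(\left(-5 + 6\right) + L\right)\right) 149 = - 100 \left(- 4 \left(\left(-5 + 6\right) - 12\right)\right) 149 = - 100 \left(- 4 \left(1 - 12\right)\right) 149 = - 100 \left(\left(-4\right) \left(-11\right)\right) 149 = \left(-100\right) 44 \cdot 149 = \left(-4400\right) 149 = -655600$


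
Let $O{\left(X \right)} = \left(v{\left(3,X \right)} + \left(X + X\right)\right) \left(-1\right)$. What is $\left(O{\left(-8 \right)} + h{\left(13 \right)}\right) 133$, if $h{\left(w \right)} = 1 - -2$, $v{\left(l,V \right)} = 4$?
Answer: $1995$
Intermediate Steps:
$h{\left(w \right)} = 3$ ($h{\left(w \right)} = 1 + 2 = 3$)
$O{\left(X \right)} = -4 - 2 X$ ($O{\left(X \right)} = \left(4 + \left(X + X\right)\right) \left(-1\right) = \left(4 + 2 X\right) \left(-1\right) = -4 - 2 X$)
$\left(O{\left(-8 \right)} + h{\left(13 \right)}\right) 133 = \left(\left(-4 - -16\right) + 3\right) 133 = \left(\left(-4 + 16\right) + 3\right) 133 = \left(12 + 3\right) 133 = 15 \cdot 133 = 1995$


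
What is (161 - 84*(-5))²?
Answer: 337561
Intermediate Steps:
(161 - 84*(-5))² = (161 + 420)² = 581² = 337561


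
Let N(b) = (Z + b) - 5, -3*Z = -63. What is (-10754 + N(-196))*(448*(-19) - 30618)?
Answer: 427847420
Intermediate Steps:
Z = 21 (Z = -⅓*(-63) = 21)
N(b) = 16 + b (N(b) = (21 + b) - 5 = 16 + b)
(-10754 + N(-196))*(448*(-19) - 30618) = (-10754 + (16 - 196))*(448*(-19) - 30618) = (-10754 - 180)*(-8512 - 30618) = -10934*(-39130) = 427847420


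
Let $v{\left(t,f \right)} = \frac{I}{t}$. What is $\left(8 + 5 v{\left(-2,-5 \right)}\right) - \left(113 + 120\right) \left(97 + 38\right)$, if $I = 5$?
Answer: $- \frac{62919}{2} \approx -31460.0$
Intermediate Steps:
$v{\left(t,f \right)} = \frac{5}{t}$
$\left(8 + 5 v{\left(-2,-5 \right)}\right) - \left(113 + 120\right) \left(97 + 38\right) = \left(8 + 5 \frac{5}{-2}\right) - \left(113 + 120\right) \left(97 + 38\right) = \left(8 + 5 \cdot 5 \left(- \frac{1}{2}\right)\right) - 233 \cdot 135 = \left(8 + 5 \left(- \frac{5}{2}\right)\right) - 31455 = \left(8 - \frac{25}{2}\right) - 31455 = - \frac{9}{2} - 31455 = - \frac{62919}{2}$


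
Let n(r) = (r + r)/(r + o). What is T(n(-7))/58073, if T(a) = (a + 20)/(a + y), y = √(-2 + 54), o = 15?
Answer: 511/45471159 + 584*√13/45471159 ≈ 5.7545e-5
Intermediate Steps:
y = 2*√13 (y = √52 = 2*√13 ≈ 7.2111)
n(r) = 2*r/(15 + r) (n(r) = (r + r)/(r + 15) = (2*r)/(15 + r) = 2*r/(15 + r))
T(a) = (20 + a)/(a + 2*√13) (T(a) = (a + 20)/(a + 2*√13) = (20 + a)/(a + 2*√13))
T(n(-7))/58073 = ((20 + 2*(-7)/(15 - 7))/(2*(-7)/(15 - 7) + 2*√13))/58073 = ((20 + 2*(-7)/8)/(2*(-7)/8 + 2*√13))*(1/58073) = ((20 + 2*(-7)*(⅛))/(2*(-7)*(⅛) + 2*√13))*(1/58073) = ((20 - 7/4)/(-7/4 + 2*√13))*(1/58073) = ((73/4)/(-7/4 + 2*√13))*(1/58073) = (73/(4*(-7/4 + 2*√13)))*(1/58073) = 73/(232292*(-7/4 + 2*√13))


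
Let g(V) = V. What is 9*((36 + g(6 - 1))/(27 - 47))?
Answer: -369/20 ≈ -18.450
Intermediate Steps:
9*((36 + g(6 - 1))/(27 - 47)) = 9*((36 + (6 - 1))/(27 - 47)) = 9*((36 + 5)/(-20)) = 9*(41*(-1/20)) = 9*(-41/20) = -369/20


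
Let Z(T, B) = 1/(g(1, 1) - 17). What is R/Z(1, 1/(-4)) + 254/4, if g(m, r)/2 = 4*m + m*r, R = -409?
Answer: 5853/2 ≈ 2926.5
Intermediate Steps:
g(m, r) = 8*m + 2*m*r (g(m, r) = 2*(4*m + m*r) = 8*m + 2*m*r)
Z(T, B) = -⅐ (Z(T, B) = 1/(2*1*(4 + 1) - 17) = 1/(2*1*5 - 17) = 1/(10 - 17) = 1/(-7) = -⅐)
R/Z(1, 1/(-4)) + 254/4 = -409/(-⅐) + 254/4 = -409*(-7) + 254*(¼) = 2863 + 127/2 = 5853/2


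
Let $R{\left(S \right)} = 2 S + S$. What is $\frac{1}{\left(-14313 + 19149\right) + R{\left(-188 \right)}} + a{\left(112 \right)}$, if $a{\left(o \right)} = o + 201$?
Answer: $\frac{1337137}{4272} \approx 313.0$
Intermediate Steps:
$R{\left(S \right)} = 3 S$
$a{\left(o \right)} = 201 + o$
$\frac{1}{\left(-14313 + 19149\right) + R{\left(-188 \right)}} + a{\left(112 \right)} = \frac{1}{\left(-14313 + 19149\right) + 3 \left(-188\right)} + \left(201 + 112\right) = \frac{1}{4836 - 564} + 313 = \frac{1}{4272} + 313 = \frac{1337137}{4272}$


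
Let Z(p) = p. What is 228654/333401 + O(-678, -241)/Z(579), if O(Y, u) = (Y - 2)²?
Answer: 154297013066/193039179 ≈ 799.30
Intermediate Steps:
O(Y, u) = (-2 + Y)²
228654/333401 + O(-678, -241)/Z(579) = 228654/333401 + (-2 - 678)²/579 = 228654*(1/333401) + (-680)²*(1/579) = 228654/333401 + 462400*(1/579) = 228654/333401 + 462400/579 = 154297013066/193039179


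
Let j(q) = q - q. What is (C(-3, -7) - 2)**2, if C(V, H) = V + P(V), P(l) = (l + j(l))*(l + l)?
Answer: 169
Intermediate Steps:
j(q) = 0
P(l) = 2*l**2 (P(l) = (l + 0)*(l + l) = l*(2*l) = 2*l**2)
C(V, H) = V + 2*V**2
(C(-3, -7) - 2)**2 = (-3*(1 + 2*(-3)) - 2)**2 = (-3*(1 - 6) - 2)**2 = (-3*(-5) - 2)**2 = (15 - 2)**2 = 13**2 = 169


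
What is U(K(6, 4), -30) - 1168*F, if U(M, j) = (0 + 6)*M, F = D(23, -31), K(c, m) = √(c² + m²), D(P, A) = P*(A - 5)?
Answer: 967104 + 12*√13 ≈ 9.6715e+5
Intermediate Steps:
D(P, A) = P*(-5 + A)
F = -828 (F = 23*(-5 - 31) = 23*(-36) = -828)
U(M, j) = 6*M
U(K(6, 4), -30) - 1168*F = 6*√(6² + 4²) - 1168*(-828) = 6*√(36 + 16) + 967104 = 6*√52 + 967104 = 6*(2*√13) + 967104 = 12*√13 + 967104 = 967104 + 12*√13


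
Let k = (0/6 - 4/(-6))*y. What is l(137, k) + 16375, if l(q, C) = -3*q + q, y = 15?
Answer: 16101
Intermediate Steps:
k = 10 (k = (0/6 - 4/(-6))*15 = (0*(1/6) - 4*(-1/6))*15 = (0 + 2/3)*15 = (2/3)*15 = 10)
l(q, C) = -2*q
l(137, k) + 16375 = -2*137 + 16375 = -274 + 16375 = 16101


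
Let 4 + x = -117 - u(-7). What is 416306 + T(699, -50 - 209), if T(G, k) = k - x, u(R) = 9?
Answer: 416177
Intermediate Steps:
x = -130 (x = -4 + (-117 - 1*9) = -4 + (-117 - 9) = -4 - 126 = -130)
T(G, k) = 130 + k (T(G, k) = k - 1*(-130) = k + 130 = 130 + k)
416306 + T(699, -50 - 209) = 416306 + (130 + (-50 - 209)) = 416306 + (130 - 259) = 416306 - 129 = 416177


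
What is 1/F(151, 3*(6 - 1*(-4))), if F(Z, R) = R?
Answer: 1/30 ≈ 0.033333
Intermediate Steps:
1/F(151, 3*(6 - 1*(-4))) = 1/(3*(6 - 1*(-4))) = 1/(3*(6 + 4)) = 1/(3*10) = 1/30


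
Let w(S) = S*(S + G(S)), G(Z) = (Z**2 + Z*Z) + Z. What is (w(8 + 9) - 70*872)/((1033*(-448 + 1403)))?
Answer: -50636/986515 ≈ -0.051328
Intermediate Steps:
G(Z) = Z + 2*Z**2 (G(Z) = (Z**2 + Z**2) + Z = 2*Z**2 + Z = Z + 2*Z**2)
w(S) = S*(S + S*(1 + 2*S))
(w(8 + 9) - 70*872)/((1033*(-448 + 1403))) = (2*(8 + 9)**2*(1 + (8 + 9)) - 70*872)/((1033*(-448 + 1403))) = (2*17**2*(1 + 17) - 61040)/((1033*955)) = (2*289*18 - 61040)/986515 = (10404 - 61040)*(1/986515) = -50636*1/986515 = -50636/986515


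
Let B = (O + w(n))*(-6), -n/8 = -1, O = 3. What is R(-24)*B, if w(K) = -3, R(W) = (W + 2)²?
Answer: 0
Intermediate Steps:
R(W) = (2 + W)²
n = 8 (n = -8*(-1) = 8)
B = 0 (B = (3 - 3)*(-6) = 0*(-6) = 0)
R(-24)*B = (2 - 24)²*0 = (-22)²*0 = 484*0 = 0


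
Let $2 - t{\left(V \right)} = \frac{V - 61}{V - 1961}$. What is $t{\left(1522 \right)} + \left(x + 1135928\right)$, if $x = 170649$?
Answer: $\frac{573589642}{439} \approx 1.3066 \cdot 10^{6}$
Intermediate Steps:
$t{\left(V \right)} = 2 - \frac{-61 + V}{-1961 + V}$ ($t{\left(V \right)} = 2 - \frac{V - 61}{V - 1961} = 2 - \frac{-61 + V}{-1961 + V}$)
$t{\left(1522 \right)} + \left(x + 1135928\right) = \frac{-3861 + 1522}{-1961 + 1522} + \left(170649 + 1135928\right) = \frac{1}{-439} \left(-2339\right) + 1306577 = \left(- \frac{1}{439}\right) \left(-2339\right) + 1306577 = \frac{2339}{439} + 1306577 = \frac{573589642}{439}$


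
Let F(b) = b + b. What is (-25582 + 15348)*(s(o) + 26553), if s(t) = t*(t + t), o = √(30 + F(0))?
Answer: -272357442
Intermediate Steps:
F(b) = 2*b
o = √30 (o = √(30 + 2*0) = √(30 + 0) = √30 ≈ 5.4772)
s(t) = 2*t² (s(t) = t*(2*t) = 2*t²)
(-25582 + 15348)*(s(o) + 26553) = (-25582 + 15348)*(2*(√30)² + 26553) = -10234*(2*30 + 26553) = -10234*(60 + 26553) = -10234*26613 = -272357442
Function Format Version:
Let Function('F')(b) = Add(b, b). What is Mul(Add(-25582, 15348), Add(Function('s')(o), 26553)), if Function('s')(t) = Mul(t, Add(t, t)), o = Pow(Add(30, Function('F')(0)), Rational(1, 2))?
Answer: -272357442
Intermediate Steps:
Function('F')(b) = Mul(2, b)
o = Pow(30, Rational(1, 2)) (o = Pow(Add(30, Mul(2, 0)), Rational(1, 2)) = Pow(Add(30, 0), Rational(1, 2)) = Pow(30, Rational(1, 2)) ≈ 5.4772)
Function('s')(t) = Mul(2, Pow(t, 2)) (Function('s')(t) = Mul(t, Mul(2, t)) = Mul(2, Pow(t, 2)))
Mul(Add(-25582, 15348), Add(Function('s')(o), 26553)) = Mul(Add(-25582, 15348), Add(Mul(2, Pow(Pow(30, Rational(1, 2)), 2)), 26553)) = Mul(-10234, Add(Mul(2, 30), 26553)) = Mul(-10234, Add(60, 26553)) = Mul(-10234, 26613) = -272357442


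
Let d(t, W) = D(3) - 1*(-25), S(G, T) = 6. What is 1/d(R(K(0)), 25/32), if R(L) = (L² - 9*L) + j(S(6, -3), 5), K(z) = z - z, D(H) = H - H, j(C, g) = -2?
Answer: 1/25 ≈ 0.040000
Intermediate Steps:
D(H) = 0
K(z) = 0
R(L) = -2 + L² - 9*L (R(L) = (L² - 9*L) - 2 = -2 + L² - 9*L)
d(t, W) = 25 (d(t, W) = 0 - 1*(-25) = 0 + 25 = 25)
1/d(R(K(0)), 25/32) = 1/25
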